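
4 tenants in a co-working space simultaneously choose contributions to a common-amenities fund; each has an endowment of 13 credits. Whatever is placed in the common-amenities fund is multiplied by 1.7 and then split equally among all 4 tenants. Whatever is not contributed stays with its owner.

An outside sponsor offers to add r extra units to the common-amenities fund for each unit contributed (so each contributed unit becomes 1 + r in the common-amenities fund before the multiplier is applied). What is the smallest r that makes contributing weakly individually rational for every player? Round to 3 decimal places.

1.353

With matching at rate r, one contributed unit becomes (1 + r) in the common-amenities fund and returns 1.7 × (1 + r) / 4 to the contributor.
Setting this equal to 1: 1 + r = 4/1.7 = 2.3529.
So the minimum matching rate is r = 2.3529 − 1 = 1.353.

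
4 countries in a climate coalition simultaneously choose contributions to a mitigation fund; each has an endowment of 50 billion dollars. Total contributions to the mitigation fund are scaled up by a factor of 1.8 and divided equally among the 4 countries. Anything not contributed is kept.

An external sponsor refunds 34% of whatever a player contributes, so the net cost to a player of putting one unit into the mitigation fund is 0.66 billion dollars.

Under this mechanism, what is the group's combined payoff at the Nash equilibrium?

The effective private return is (1.8/4) / 0.66 = 0.6818, which is still under 1, so the mechanism doesn't change anyone's dominant strategy: zero contribution.
Everyone keeps their endowment and the group total is 4 × 50 = 200.

200.00 billion dollars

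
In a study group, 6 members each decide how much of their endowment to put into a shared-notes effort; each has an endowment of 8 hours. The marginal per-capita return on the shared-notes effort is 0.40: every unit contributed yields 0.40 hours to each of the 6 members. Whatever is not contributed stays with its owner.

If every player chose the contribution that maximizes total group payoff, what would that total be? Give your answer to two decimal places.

115.20 hours

Each contributed unit returns 2.400 to the group as a whole (0.40 to each of 6 players), which exceeds 1, so the social optimum is full contribution: group total = 2.400 × 48 = 115.20.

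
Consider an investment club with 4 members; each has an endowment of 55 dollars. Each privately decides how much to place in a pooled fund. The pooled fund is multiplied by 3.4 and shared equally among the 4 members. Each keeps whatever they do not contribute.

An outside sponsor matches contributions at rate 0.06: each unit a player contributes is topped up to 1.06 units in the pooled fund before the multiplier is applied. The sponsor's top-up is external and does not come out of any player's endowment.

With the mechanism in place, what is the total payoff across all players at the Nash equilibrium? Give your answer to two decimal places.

220.00 dollars

With the mechanism, a contributed unit returns 3.4 × 1.06 / 4 = 0.9010 per unit of net cost — still below 1 — so contributing 0 remains dominant for every player.
At the Nash equilibrium no one contributes; group total payoff = 4 × 55 = 220.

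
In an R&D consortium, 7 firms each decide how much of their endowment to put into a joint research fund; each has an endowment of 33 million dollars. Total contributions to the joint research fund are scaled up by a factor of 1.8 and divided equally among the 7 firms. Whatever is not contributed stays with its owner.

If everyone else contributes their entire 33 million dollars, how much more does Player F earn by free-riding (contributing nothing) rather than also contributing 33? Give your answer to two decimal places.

Switching from a contribution of 33 to 0 lets Player F keep an extra 33 million dollars, but lowers the joint research fund by 33, which costs Player F their own share of that drop: 1.8/7 × 33 = 8.49.
Net gain = 33 − 8.49 = 24.51. The private return per contributed unit (0.2571) is below 1, so free-riding is indeed the best response regardless of what the others do.

24.51 million dollars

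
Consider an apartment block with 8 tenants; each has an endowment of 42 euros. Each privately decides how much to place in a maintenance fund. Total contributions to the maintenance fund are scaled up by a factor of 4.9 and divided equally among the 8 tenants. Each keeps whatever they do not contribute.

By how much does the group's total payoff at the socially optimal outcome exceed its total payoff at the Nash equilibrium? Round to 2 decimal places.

Each contributed unit returns 4.9/8 = 0.6125 to its contributor — below 1 — so contributing 0 is dominant for every player. At the Nash equilibrium everyone keeps their 42, and the group total is 8 × 42 = 336.
Each contributed unit returns 4.900 to the group as a whole (0.6125 to each of 8 players), which exceeds 1, so the social optimum is full contribution: group total = 4.900 × 336 = 1646.40.
Efficiency loss = 1646.40 − 336 = 1310.40.

1310.40 euros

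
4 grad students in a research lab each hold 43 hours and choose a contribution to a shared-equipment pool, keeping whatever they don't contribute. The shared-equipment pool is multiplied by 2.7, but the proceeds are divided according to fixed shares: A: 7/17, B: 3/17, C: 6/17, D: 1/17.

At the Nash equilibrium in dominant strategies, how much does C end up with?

Player j's private return per contributed unit is 2.7 × (j's share). Contributing is weakly dominant for j when that share is at least 1/2.7 = 0.3704, and contributing 0 is dominant otherwise.
Only A (7/17) clears that bar, contributing 43; the remaining 3 contribute 0. Total contributed: 43.
C keeps 43 and receives 2.7 × 43 × 6/17 = 40.98 from the shared-equipment pool, for a payoff of 83.98.

83.98 hours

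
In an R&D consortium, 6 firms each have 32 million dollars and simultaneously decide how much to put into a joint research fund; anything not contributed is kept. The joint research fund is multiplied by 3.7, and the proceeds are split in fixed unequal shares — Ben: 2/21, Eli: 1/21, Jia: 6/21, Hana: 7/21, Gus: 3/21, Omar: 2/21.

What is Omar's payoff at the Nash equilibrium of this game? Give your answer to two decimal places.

54.55 million dollars

A player with share s gets back 3.7·s per unit contributed, so full contribution is dominant for anyone with s > 1/3.7 = 0.2703 and zero contribution is dominant for anyone below.
Jia and Hana are above the threshold, contributing 32 each; the remaining 4 contribute 0. Total contributed: 64.
Omar keeps 32 and receives 3.7 × 64 × 2/21 = 22.55 from the joint research fund, for a payoff of 54.55.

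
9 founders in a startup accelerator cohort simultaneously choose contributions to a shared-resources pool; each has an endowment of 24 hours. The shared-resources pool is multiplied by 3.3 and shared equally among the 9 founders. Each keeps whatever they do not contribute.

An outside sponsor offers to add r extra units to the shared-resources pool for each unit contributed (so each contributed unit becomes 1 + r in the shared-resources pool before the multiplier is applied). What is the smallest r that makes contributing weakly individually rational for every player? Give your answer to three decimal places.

1.727

With matching at rate r, one contributed unit becomes (1 + r) in the shared-resources pool and returns 3.3 × (1 + r) / 9 to the contributor.
Setting this equal to 1: 1 + r = 9/3.3 = 2.7273.
So the minimum matching rate is r = 2.7273 − 1 = 1.727.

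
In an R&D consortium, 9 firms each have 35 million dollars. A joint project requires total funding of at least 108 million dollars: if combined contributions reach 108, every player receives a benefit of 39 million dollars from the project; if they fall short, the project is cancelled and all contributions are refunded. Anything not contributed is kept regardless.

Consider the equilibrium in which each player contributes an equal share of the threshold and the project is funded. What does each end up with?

62 million dollars

Equal share of the threshold: 108/9 = 12.
At this profile no one gains by cutting their contribution: any cut drops the total below 108, the project is cancelled, contributions are refunded, and the deviator ends with 35, which is less than 35 − 12 + 39 = 62. Contributing more than 12 just wastes the excess. So contributing exactly 12 is a best response.
Each player's payoff: 35 − 12 + 39 = 62.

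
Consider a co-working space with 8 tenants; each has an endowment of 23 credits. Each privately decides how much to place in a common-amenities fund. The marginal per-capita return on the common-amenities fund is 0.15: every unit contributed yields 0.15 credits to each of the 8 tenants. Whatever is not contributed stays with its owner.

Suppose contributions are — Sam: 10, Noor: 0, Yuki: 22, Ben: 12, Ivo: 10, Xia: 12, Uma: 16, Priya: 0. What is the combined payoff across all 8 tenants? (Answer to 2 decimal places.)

Total contributed: 10 + 0 + 22 + 12 + 10 + 12 + 16 + 0 = 82; total kept: 8 × 23 − 82 = 102.
The common-amenities fund pays out 0.15 × 8 × 82 = 98.40 in aggregate.
Group total = 102 + 98.40 = 200.40.

200.40 credits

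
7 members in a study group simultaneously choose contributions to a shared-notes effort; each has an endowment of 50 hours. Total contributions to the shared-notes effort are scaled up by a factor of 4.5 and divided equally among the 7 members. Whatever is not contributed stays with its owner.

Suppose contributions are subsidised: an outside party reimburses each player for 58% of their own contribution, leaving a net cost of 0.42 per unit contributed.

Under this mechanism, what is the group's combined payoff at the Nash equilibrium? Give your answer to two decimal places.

1778.00 hours

The effective private return per unit is now (4.5/7) / 0.42 = 1.5306 > 1, so every player's dominant strategy flips to full contribution.
So the Nash equilibrium is full contribution by all 7; the group earns 7 × (50 × 0.58 + 4.5 × 50) = 1778.00.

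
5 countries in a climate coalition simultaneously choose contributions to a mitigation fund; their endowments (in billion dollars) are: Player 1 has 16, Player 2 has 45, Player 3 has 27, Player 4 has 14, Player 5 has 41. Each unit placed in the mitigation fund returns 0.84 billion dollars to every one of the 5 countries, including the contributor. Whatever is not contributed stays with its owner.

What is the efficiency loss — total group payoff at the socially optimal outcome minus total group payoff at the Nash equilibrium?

The private return per contributed unit is 0.84 < 1 for everyone, so the Nash equilibrium is zero contribution and the group total is Σ E_j = 16 + 45 + 27 + 14 + 41 = 143.
Each contributed unit returns 4.200 to the group, so the social optimum is full contribution by everyone: group total = 4.200 × 143 = 600.60.
Efficiency loss = (4.200 − 1) × 143 = 457.60.

457.60 billion dollars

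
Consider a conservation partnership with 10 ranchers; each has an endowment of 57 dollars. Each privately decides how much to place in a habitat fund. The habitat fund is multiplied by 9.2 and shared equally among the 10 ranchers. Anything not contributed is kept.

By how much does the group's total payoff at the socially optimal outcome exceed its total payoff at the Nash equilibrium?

4674.00 dollars

Each contributed unit returns 9.2/10 = 0.9200 to its contributor — below 1 — so contributing 0 is dominant for every player. At the Nash equilibrium everyone keeps their 57, and the group total is 10 × 57 = 570.
Each contributed unit returns 9.200 to the group as a whole (0.9200 to each of 10 players), which exceeds 1, so the social optimum is full contribution: group total = 9.200 × 570 = 5244.00.
Efficiency loss = 5244.00 − 570 = 4674.00.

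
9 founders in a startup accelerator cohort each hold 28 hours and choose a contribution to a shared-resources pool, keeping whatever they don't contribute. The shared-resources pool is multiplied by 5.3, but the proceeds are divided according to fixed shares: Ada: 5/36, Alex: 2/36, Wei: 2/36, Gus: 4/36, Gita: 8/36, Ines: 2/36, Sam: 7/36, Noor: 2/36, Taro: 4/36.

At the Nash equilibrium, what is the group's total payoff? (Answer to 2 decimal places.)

Player j's private return per contributed unit is 5.3 × (j's share). Contributing is weakly dominant for j when that share is at least 1/5.3 = 0.1887, and contributing 0 is dominant otherwise.
Gita and Sam clear that bar, contributing 28 each; the remaining 7 contribute 0. Total contributed: 56.
The shared-resources pool pays out 5.3 × 56 = 296.80 in total (split across the unequal shares, but the aggregate is all that matters for the group sum).
The 7 free-riders keep 28 each, adding 196. Group total = 196 + 296.80 = 492.80.

492.80 hours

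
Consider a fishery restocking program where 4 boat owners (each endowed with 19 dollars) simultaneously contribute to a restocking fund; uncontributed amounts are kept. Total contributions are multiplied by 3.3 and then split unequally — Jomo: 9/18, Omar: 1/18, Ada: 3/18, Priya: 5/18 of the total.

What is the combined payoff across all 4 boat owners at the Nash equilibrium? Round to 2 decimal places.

A player with share s gets back 3.3·s per unit contributed, so full contribution is dominant for anyone with s > 1/3.3 = 0.3030 and zero contribution is dominant for anyone below.
Jomo alone (share 9/18) is above the threshold, contributing 19; the remaining 3 contribute 0. Total contributed: 19.
The restocking fund pays out 3.3 × 19 = 62.70 in total (split across the unequal shares, but the aggregate is all that matters for the group sum).
The 3 free-riders keep 19 each, adding 57. Group total = 57 + 62.70 = 119.70.

119.70 dollars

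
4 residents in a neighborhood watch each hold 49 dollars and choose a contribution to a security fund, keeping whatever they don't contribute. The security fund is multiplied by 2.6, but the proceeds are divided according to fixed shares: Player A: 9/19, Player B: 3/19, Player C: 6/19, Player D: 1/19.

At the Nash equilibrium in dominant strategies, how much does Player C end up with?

89.23 dollars

Player j's private return per contributed unit is 2.6 × (j's share). Contributing is weakly dominant for j when that share is at least 1/2.6 = 0.3846, and contributing 0 is dominant otherwise.
Player A alone (share 9/19) is above the threshold, contributing 49; the remaining 3 contribute 0. Total contributed: 49.
Player C keeps 49 and receives 2.6 × 49 × 6/19 = 40.23 from the security fund, for a payoff of 89.23.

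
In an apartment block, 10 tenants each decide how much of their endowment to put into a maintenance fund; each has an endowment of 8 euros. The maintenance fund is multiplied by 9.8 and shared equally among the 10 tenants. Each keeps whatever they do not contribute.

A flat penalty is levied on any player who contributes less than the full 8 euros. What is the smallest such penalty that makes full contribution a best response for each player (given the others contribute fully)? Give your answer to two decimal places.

Given the others contribute fully, the best deviation is to contribute 0 (any partial contribution still incurs the fine and gives up units whose private return 0.9800 is below 1).
Deviating from 8 to 0 saves 8 euros but forfeits the deviator's share of the drop in the maintenance fund: 9.8/10 × 8 = 7.84.
So the deviation gain is 8 − 7.84 = 0.16, and the fine must be at least 0.16 euros to wipe it out.

0.16 euros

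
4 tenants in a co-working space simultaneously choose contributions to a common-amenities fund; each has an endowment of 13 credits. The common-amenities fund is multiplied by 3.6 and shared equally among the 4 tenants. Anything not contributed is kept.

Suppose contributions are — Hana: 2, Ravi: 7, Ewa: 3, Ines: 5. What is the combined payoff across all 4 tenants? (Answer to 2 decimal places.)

96.20 credits

Total contributed: 2 + 7 + 3 + 5 = 17; total kept: 4 × 13 − 17 = 35.
The common-amenities fund pays out 3.6 × 17 = 61.20 in aggregate.
Group total = 35 + 61.20 = 96.20.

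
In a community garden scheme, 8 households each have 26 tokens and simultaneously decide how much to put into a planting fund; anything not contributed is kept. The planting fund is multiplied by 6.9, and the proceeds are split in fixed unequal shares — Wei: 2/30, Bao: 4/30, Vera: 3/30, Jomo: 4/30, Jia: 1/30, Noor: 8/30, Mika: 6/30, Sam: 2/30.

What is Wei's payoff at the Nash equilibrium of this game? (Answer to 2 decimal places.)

49.92 tokens

A player with share s gets back 6.9·s per unit contributed, so full contribution is dominant for anyone with s > 1/6.9 = 0.1449 and zero contribution is dominant for anyone below.
Noor and Mika clear that bar, contributing 26 each; the remaining 6 contribute 0. Total contributed: 52.
Wei keeps 26 and receives 6.9 × 52 × 2/30 = 23.92 from the planting fund, for a payoff of 49.92.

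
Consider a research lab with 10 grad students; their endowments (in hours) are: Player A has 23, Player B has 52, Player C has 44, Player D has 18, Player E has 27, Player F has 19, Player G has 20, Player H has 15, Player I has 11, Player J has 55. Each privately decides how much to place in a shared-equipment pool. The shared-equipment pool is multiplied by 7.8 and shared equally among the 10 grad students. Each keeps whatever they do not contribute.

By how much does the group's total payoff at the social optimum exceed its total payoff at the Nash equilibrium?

1931.20 hours

The private return per contributed unit is 7.8/10 = 0.7800 < 1 for every player regardless of endowment, so the Nash equilibrium is zero contribution and the group total is Σ E_j = 23 + 52 + 44 + 18 + 27 + 19 + 20 + 15 + 11 + 55 = 284.
Each contributed unit returns 7.800 to the group, so the social optimum is full contribution by everyone: group total = 7.800 × 284 = 2215.20.
Efficiency loss = (7.800 − 1) × 284 = 1931.20.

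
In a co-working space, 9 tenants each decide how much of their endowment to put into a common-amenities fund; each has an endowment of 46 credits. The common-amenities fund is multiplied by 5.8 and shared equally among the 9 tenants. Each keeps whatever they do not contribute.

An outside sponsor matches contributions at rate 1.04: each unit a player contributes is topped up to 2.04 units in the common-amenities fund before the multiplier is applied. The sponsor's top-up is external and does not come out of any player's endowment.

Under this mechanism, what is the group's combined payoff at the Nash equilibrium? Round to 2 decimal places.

4898.45 credits

Under the mechanism each unit contributed yields 5.8 × 2.04 / 9 = 1.3147 back to its contributor per unit of net cost, which exceeds 1, making full contribution the dominant choice for everyone.
At the Nash equilibrium everyone contributes 46. Group total payoff = 5.8 × 2.04 × 414 = 4898.45.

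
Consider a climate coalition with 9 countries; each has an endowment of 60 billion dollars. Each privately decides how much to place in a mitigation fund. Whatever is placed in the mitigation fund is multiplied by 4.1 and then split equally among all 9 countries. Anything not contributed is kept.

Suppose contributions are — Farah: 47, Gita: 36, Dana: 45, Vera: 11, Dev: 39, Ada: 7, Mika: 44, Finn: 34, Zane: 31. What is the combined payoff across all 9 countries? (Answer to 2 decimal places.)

Total contributed: 47 + 36 + 45 + 11 + 39 + 7 + 44 + 34 + 31 = 294; total kept: 9 × 60 − 294 = 246.
The mitigation fund pays out 4.1 × 294 = 1205.40 in aggregate.
Group total = 246 + 1205.40 = 1451.40.

1451.40 billion dollars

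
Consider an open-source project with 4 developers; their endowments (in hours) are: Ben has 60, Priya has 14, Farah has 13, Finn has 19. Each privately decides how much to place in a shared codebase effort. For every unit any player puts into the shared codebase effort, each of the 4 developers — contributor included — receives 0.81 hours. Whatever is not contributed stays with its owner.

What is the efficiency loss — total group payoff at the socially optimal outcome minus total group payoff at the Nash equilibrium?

237.44 hours

The private return per contributed unit is 0.81 < 1 for everyone, so the Nash equilibrium is zero contribution and the group total is Σ E_j = 60 + 14 + 13 + 19 = 106.
Each contributed unit returns 3.240 to the group, so the social optimum is full contribution by everyone: group total = 3.240 × 106 = 343.44.
Efficiency loss = (3.240 − 1) × 106 = 237.44.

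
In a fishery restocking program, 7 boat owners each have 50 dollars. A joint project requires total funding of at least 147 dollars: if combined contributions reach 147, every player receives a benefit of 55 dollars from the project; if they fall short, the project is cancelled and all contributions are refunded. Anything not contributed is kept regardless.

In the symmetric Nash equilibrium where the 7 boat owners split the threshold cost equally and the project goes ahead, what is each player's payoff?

84 dollars

Equal share of the threshold: 147/7 = 21.
At this profile no one gains by cutting their contribution: any cut drops the total below 147, the project is cancelled, contributions are refunded, and the deviator ends with 50, which is less than 50 − 21 + 55 = 84. Contributing more than 21 just wastes the excess. So contributing exactly 21 is a best response.
Each player's payoff: 50 − 21 + 55 = 84.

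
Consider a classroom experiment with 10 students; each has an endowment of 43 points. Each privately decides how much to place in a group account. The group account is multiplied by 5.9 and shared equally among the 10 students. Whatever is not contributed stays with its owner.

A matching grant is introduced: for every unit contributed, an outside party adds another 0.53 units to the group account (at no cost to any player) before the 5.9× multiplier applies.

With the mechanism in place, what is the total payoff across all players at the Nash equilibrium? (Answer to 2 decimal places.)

430.00 points

Even with the mechanism, each unit contributed returns only 5.9 × 1.53 / 10 = 0.9027 per unit of net cost, so contributing nothing is still dominant.
Everyone keeps their endowment and the group total is 10 × 43 = 430.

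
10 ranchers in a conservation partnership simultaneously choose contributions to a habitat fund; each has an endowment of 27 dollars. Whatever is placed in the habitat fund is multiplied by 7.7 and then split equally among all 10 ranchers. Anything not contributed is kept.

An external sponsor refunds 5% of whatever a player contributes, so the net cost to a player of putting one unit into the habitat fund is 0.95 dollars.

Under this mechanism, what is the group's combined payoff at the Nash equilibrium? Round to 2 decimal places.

270.00 dollars

The effective private return is (7.7/10) / 0.95 = 0.8105, which is still under 1, so the mechanism doesn't change anyone's dominant strategy: zero contribution.
At the Nash equilibrium no one contributes; group total payoff = 10 × 27 = 270.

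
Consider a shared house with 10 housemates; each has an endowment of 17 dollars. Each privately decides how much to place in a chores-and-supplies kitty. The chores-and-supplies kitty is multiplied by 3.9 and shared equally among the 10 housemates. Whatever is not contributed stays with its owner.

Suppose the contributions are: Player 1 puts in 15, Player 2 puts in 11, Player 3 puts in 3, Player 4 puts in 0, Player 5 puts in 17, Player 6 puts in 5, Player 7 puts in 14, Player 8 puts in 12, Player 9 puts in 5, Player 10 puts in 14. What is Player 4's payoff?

54.44 dollars

Total contributed: 15 + 11 + 3 + 0 + 17 + 5 + 14 + 12 + 5 + 14 = 96.
Each receives 3.9 × 96 / 10 = 37.44 from the chores-and-supplies kitty.
Player 4 keeps 17 − 0 = 17, so Player 4's payoff is 17 + 37.44 = 54.44.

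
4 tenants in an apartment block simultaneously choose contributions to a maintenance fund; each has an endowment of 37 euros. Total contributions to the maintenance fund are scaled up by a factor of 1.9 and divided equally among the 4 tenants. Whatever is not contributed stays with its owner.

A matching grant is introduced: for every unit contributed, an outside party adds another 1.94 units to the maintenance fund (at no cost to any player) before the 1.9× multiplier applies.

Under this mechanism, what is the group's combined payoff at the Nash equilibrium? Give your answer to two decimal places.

826.73 euros

With the mechanism, a contributed unit returns 1.9 × 2.94 / 4 = 1.3965 per unit of net cost to the contributor — now above 1 — so contributing fully is weakly dominant for every player.
So the Nash equilibrium is full contribution by all 4; the group earns 1.9 × 2.94 × 148 = 826.73.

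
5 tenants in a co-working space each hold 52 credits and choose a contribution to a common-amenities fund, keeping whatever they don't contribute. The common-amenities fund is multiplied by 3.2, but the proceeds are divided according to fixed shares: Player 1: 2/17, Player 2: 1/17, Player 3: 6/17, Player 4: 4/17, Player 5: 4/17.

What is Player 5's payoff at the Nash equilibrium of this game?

91.15 credits

Each unit j contributes comes back to j as 3.2 × (j's share), so j prefers to contribute only if that share exceeds 1/3.2 = 0.3125; otherwise keeping the unit dominates.
Only Player 3 (6/17) clears that bar, contributing 52; the remaining 4 contribute 0. Total contributed: 52.
Player 5 keeps 52 and receives 3.2 × 52 × 4/17 = 39.15 from the common-amenities fund, for a payoff of 91.15.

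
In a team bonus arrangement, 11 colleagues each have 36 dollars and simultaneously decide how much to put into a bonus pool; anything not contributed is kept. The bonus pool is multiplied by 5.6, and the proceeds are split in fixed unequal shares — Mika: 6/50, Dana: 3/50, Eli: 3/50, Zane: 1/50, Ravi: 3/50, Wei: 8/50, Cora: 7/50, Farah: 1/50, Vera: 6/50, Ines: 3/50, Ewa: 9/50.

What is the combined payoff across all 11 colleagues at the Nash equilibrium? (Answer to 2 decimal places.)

For player j, contributing a unit is worthwhile iff 5.6 × (j's share) ≥ 1, i.e. iff j's share is at least 0.1786.
Only Ewa (9/50) clears that bar, contributing 36; the remaining 10 contribute 0. Total contributed: 36.
The bonus pool pays out 5.6 × 36 = 201.60 in total (split across the unequal shares, but the aggregate is all that matters for the group sum).
The 10 free-riders keep 36 each, adding 360. Group total = 360 + 201.60 = 561.60.

561.60 dollars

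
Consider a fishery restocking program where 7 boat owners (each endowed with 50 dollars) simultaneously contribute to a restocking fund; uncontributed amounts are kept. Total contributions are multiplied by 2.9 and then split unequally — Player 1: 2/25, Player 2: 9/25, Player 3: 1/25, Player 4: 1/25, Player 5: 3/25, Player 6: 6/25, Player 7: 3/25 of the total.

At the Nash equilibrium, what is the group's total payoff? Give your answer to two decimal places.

445.00 dollars

For player j, contributing a unit is worthwhile iff 2.9 × (j's share) ≥ 1, i.e. iff j's share is at least 0.3448.
Player 2 alone (share 9/25) is above the threshold, contributing 50; the remaining 6 contribute 0. Total contributed: 50.
The restocking fund pays out 2.9 × 50 = 145.00 in total (split across the unequal shares, but the aggregate is all that matters for the group sum).
The 6 free-riders keep 50 each, adding 300. Group total = 300 + 145.00 = 445.00.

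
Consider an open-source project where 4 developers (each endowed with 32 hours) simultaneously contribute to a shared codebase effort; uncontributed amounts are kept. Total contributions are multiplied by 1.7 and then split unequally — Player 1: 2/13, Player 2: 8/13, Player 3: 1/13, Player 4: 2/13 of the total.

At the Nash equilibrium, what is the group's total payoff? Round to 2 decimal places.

150.40 hours

A player with share s gets back 1.7·s per unit contributed, so full contribution is dominant for anyone with s > 1/1.7 = 0.5882 and zero contribution is dominant for anyone below.
The only share above 0.5882 is Player 2's 8/13, contributing 32; the remaining 3 contribute 0. Total contributed: 32.
The shared codebase effort pays out 1.7 × 32 = 54.40 in total (split across the unequal shares, but the aggregate is all that matters for the group sum).
The 3 free-riders keep 32 each, adding 96. Group total = 96 + 54.40 = 150.40.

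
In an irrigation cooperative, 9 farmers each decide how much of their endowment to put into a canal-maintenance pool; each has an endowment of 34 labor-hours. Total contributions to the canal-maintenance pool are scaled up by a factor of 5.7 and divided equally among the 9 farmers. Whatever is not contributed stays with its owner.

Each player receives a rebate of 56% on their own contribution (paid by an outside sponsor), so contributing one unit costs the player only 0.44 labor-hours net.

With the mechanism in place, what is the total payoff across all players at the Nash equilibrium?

1915.56 labor-hours

Under the mechanism each unit contributed yields (5.7/9) / 0.44 = 1.4394 back to its contributor per unit of net cost, which exceeds 1, making full contribution the dominant choice for everyone.
At the Nash equilibrium everyone contributes 34. Group total payoff = 9 × (34 × 0.56 + 5.7 × 34) = 1915.56.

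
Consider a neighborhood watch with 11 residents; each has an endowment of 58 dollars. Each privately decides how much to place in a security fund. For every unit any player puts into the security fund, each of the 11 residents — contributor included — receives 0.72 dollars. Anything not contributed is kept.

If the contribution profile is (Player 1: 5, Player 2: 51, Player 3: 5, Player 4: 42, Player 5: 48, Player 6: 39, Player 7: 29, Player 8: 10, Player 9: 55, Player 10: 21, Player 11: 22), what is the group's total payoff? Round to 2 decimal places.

2900.84 dollars

Total contributed: 5 + 51 + 5 + 42 + 48 + 39 + 29 + 10 + 55 + 21 + 22 = 327; total kept: 11 × 58 − 327 = 311.
The security fund pays out 0.72 × 11 × 327 = 2589.84 in aggregate.
Group total = 311 + 2589.84 = 2900.84.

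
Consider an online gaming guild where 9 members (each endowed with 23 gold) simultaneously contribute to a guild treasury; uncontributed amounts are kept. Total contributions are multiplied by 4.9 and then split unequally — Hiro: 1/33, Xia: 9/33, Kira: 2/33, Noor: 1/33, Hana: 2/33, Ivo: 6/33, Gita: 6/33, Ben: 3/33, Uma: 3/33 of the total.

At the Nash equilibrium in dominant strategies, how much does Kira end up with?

29.83 gold

For player j, contributing a unit is worthwhile iff 4.9 × (j's share) ≥ 1, i.e. iff j's share is at least 0.2041.
The only share above 0.2041 is Xia's 9/33, contributing 23; the remaining 8 contribute 0. Total contributed: 23.
Kira keeps 23 and receives 4.9 × 23 × 2/33 = 6.83 from the guild treasury, for a payoff of 29.83.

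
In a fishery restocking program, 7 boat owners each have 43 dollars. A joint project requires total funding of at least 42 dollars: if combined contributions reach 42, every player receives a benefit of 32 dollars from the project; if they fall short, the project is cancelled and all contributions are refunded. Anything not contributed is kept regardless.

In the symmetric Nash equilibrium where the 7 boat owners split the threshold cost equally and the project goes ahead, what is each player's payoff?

69 dollars

Equal share of the threshold: 42/7 = 6.
At this profile no one gains by cutting their contribution: any cut drops the total below 42, the project is cancelled, contributions are refunded, and the deviator ends with 43, which is less than 43 − 6 + 32 = 69. Contributing more than 6 just wastes the excess. So contributing exactly 6 is a best response.
Each player's payoff: 43 − 6 + 32 = 69.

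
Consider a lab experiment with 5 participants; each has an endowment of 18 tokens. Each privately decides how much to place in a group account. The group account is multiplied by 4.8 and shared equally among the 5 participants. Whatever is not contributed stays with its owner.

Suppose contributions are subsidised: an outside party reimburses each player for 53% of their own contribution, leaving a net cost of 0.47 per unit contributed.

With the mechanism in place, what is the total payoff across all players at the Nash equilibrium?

The effective private return per unit is now (4.8/5) / 0.47 = 2.0426 > 1, so every player's dominant strategy flips to full contribution.
So the Nash equilibrium is full contribution by all 5; the group earns 5 × (18 × 0.53 + 4.8 × 18) = 479.70.

479.70 tokens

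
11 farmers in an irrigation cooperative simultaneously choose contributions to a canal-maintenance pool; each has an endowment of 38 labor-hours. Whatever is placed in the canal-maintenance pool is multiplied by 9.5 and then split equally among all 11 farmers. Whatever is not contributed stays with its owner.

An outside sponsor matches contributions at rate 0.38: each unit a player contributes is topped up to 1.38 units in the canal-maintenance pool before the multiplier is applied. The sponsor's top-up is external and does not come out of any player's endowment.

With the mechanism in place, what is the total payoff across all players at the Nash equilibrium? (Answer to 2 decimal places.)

With the mechanism, a contributed unit returns 9.5 × 1.38 / 11 = 1.1918 per unit of net cost to the contributor — now above 1 — so contributing fully is weakly dominant for every player.
So the Nash equilibrium is full contribution by all 11; the group earns 9.5 × 1.38 × 418 = 5479.98.

5479.98 labor-hours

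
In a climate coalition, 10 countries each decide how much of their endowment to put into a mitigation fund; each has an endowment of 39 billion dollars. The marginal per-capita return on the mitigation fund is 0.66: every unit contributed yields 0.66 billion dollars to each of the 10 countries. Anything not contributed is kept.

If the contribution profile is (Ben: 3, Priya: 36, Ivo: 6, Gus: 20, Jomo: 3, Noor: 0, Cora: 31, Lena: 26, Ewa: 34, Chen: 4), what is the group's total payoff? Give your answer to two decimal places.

1302.80 billion dollars

Total contributed: 3 + 36 + 6 + 20 + 3 + 0 + 31 + 26 + 34 + 4 = 163; total kept: 10 × 39 − 163 = 227.
The mitigation fund pays out 0.66 × 10 × 163 = 1075.80 in aggregate.
Group total = 227 + 1075.80 = 1302.80.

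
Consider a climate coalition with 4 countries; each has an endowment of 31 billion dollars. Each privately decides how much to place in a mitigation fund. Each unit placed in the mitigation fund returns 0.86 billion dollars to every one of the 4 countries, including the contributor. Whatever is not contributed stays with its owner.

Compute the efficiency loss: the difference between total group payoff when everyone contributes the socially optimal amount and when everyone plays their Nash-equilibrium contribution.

The private return per contributed unit is 0.86 < 1, so contributing 0 is dominant for every player. At the Nash equilibrium everyone keeps their 31, and the group total is 4 × 31 = 124.
Each contributed unit returns 3.440 to the group as a whole (0.86 to each of 4 players), which exceeds 1, so the social optimum is full contribution: group total = 3.440 × 124 = 426.56.
Efficiency loss = 426.56 − 124 = 302.56.

302.56 billion dollars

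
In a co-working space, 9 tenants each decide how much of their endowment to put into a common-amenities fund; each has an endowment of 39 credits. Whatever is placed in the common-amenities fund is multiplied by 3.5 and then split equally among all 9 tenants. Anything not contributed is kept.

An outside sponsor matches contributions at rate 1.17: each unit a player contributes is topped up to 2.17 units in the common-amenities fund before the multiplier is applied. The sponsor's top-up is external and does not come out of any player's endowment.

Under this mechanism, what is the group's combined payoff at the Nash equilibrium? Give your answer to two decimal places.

351.00 credits

With the mechanism, a contributed unit returns 3.5 × 2.17 / 9 = 0.8439 per unit of net cost — still below 1 — so contributing 0 remains dominant for every player.
At the Nash equilibrium no one contributes; group total payoff = 9 × 39 = 351.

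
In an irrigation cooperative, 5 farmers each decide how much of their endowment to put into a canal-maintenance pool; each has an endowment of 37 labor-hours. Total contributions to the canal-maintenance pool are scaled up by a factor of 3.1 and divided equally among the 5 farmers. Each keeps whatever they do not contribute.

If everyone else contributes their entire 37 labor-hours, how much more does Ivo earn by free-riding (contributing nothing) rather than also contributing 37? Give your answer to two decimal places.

Switching from a contribution of 37 to 0 lets Ivo keep an extra 37 labor-hours, but lowers the canal-maintenance pool by 37, which costs Ivo their own share of that drop: 3.1/5 × 37 = 22.94.
Net gain = 37 − 22.94 = 14.06. The private return per contributed unit (0.6200) is below 1, so free-riding is indeed the best response regardless of what the others do.

14.06 labor-hours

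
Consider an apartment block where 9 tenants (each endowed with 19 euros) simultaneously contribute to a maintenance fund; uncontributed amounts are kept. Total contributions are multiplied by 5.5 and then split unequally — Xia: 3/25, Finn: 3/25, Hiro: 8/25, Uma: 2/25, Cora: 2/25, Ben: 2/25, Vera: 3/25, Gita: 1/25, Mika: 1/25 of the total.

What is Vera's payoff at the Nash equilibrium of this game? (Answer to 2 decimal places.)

31.54 euros

Each unit j contributes comes back to j as 5.5 × (j's share), so j prefers to contribute only if that share exceeds 1/5.5 = 0.1818; otherwise keeping the unit dominates.
Only Hiro (8/25) clears that bar, contributing 19; the remaining 8 contribute 0. Total contributed: 19.
Vera keeps 19 and receives 5.5 × 19 × 3/25 = 12.54 from the maintenance fund, for a payoff of 31.54.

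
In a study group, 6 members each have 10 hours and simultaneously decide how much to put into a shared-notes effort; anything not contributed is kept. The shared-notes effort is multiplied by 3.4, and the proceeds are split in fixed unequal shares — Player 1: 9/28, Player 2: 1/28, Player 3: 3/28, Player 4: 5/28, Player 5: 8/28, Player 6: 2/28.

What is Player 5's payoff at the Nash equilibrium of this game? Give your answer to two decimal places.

For player j, contributing a unit is worthwhile iff 3.4 × (j's share) ≥ 1, i.e. iff j's share is at least 0.2941.
The only share above 0.2941 is Player 1's 9/28, contributing 10; the remaining 5 contribute 0. Total contributed: 10.
Player 5 keeps 10 and receives 3.4 × 10 × 8/28 = 9.71 from the shared-notes effort, for a payoff of 19.71.

19.71 hours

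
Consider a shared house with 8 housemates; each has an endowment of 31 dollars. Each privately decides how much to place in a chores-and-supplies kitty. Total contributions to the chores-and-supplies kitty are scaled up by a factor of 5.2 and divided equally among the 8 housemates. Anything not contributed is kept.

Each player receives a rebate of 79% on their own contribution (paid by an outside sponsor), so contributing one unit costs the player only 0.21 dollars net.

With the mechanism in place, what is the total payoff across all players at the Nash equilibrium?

The effective private return per unit is now (5.2/8) / 0.21 = 3.0952 > 1, so every player's dominant strategy flips to full contribution.
At the Nash equilibrium everyone contributes 31. Group total payoff = 8 × (31 × 0.79 + 5.2 × 31) = 1485.52.

1485.52 dollars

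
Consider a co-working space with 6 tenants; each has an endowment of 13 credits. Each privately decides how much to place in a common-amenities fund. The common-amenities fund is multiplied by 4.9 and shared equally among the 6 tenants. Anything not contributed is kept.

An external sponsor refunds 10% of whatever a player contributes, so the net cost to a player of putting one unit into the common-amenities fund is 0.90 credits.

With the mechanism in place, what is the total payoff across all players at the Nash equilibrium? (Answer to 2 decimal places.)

78.00 credits

With the mechanism, a contributed unit returns (4.9/6) / 0.90 = 0.9074 per unit of net cost — still below 1 — so contributing 0 remains dominant for every player.
Everyone keeps their endowment and the group total is 6 × 13 = 78.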